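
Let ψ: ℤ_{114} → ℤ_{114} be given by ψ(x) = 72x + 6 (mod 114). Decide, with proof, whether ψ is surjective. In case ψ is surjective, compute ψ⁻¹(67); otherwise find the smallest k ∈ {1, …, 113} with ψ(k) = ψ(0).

Since gcd(72, 114) = 6, we have 72x ≡ 0 (mod 6) for all x, so ψ(x) ≡ 0 (mod 6).
But 1 ≢ 0 (mod 6), so 1 ∈ ℤ_{114} has no preimage. Thus ψ is not surjective.
Since ψ is not surjective, we find the least positive k with ψ(k) = ψ(0): this means 72k ≡ 0 (mod 114), i.e. 114 ∣ 72k. Since gcd(72, 114) = 6, dividing through by 6 this holds exactly when 19 ∣ 12k, and as gcd(12, 19) = 1, exactly when 19 ∣ k.
The smallest positive such k is 19.

19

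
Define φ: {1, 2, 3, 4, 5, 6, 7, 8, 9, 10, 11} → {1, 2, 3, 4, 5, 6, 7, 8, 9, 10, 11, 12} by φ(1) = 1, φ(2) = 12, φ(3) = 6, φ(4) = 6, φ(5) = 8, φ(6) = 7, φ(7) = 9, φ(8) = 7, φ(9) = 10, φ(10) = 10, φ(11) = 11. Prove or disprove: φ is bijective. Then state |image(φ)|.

φ(3) = 6 = φ(4) with 3 ≠ 4, so φ is not injective, hence not bijective.
The image of φ is {1, 6, 7, 8, 9, 10, 11, 12}, which has 8 elements.

8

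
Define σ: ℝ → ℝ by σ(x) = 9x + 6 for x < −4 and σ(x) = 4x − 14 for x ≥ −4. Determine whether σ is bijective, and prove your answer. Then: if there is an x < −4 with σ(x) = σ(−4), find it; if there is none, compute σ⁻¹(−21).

Both pieces are strictly increasing (slopes 9 and 4), so each is injective on its own interval.
The left piece maps (−∞, −4) onto (−∞, −30); the right piece maps [−4, ∞) onto [−30, ∞).
Since −30 = −30, the images partition ℝ: σ is injective and surjective, hence bijective.
Because the two images are disjoint, no x < −4 has σ(x) = σ(−4), so we compute σ⁻¹(−21): −21 lies in [−30, ∞), so solve 4x − 14 = −21: x = (−21 + 14)/4 = −7/4.

-7/4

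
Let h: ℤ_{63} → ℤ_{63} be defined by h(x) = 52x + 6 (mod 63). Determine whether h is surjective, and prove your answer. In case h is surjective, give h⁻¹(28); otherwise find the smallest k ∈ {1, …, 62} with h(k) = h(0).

61

Since gcd(52, 63) = 1, 52 is invertible modulo 63. Euclid's algorithm: 63 = 1·52 + 11, 52 = 4·11 + 8, 11 = 1·8 + 3, 8 = 2·3 + 2, 3 = 1·2 + 1; back-substituting gives 1 = 40·52 − 33·63, so 52⁻¹ ≡ 40 (mod 63).
Then y ↦ 40(y − 6) is a two-sided inverse to h, so every y ∈ ℤ_{63} has a preimage.
Thus h is surjective.
Since h is surjective, we find h⁻¹(28): we need 52x ≡ 28 − 6 ≡ 22 (mod 63). Using 52⁻¹ = 40: x ≡ 40·22 = 880 = 13·63 + 61, so x = 61.
Check: h(61) = 52·61 + 6 = 3178 = 50·63 + 28 ≡ 28 (mod 63).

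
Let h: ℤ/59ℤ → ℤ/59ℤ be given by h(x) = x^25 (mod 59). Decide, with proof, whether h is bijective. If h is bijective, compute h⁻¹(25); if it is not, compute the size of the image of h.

Since 59 is prime, the nonzero elements of ℤ/59ℤ form a cyclic group of order 58.
As gcd(25, 58) = 1, raising to the 25th power is a bijection on this group: if s^25 ≡ t^25 then (st^{−1})^25 = 1, and the only element of order dividing gcd(25, 58) = 1 is 1, so s = t.
With h(0) = 0 this makes h injective on all of ℤ/59ℤ, hence bijective (finite equal-size domain and codomain). In particular h is bijective.
Since h is bijective, we find the preimage of 25. The inverse of x ↦ x^25 on (ℤ/59ℤ)^× is x ↦ x^7, because 25·7 = 175 = 3·58 + 1 ≡ 1 (mod 58) and x^{58} = 1 for x ≠ 0 (Fermat). So h⁻¹(25) = 25^7 mod 59.
Repeated squaring mod 59: 25^1 ≡ 25, 25^2 ≡ 25² = 625 ≡ 35, 25^4 ≡ 35² = 1225 ≡ 45. Since 7 = 4 + 2 + 1, 25^7 ≡ 45·35·25: 45·35 = 1575 ≡ 41, then 41·25 = 1025 ≡ 22. So 25^7 ≡ 22 (mod 59).
Hence h⁻¹(25) = 22.

22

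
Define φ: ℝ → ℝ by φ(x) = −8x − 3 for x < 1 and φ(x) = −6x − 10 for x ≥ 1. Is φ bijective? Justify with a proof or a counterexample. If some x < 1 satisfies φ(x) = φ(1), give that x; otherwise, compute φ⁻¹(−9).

3/4

Both pieces are strictly decreasing (slopes −8 and −6), so each is injective on its own interval.
The left piece maps (−∞, 1) onto (−11, ∞); the right piece maps [1, ∞) onto (−∞, −16].
The images leave a gap (−11 has no preimage), so φ is not surjective, hence not bijective.
Because the two images are disjoint, no x < 1 has φ(x) = φ(1), so we compute φ⁻¹(−9): −9 lies in (−11, ∞), so solve −8x − 3 = −9: x = (−9 + 3)/(−8) = 3/4.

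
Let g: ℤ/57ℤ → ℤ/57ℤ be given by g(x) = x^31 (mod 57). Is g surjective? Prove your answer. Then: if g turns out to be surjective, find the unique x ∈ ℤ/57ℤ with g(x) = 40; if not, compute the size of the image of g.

52

Computing x^31 mod 57 for each x (by repeated squaring, reducing mod 57 at every step), the values g(0), g(1), …, g(56) are: 0, 1, 41, 33, 28, 17, 42, 7, 8, 6, 13, 11, 12, 34, 2, 48, 43, 35, 18, 19, 20, 3, 52, 47, 36, 4, 26, 27, 25, 32, 30, 31, 53, 21, 10, 5, 54, 37, 38, 39, 22, 14, 9, 55, 23, 45, 46, 44, 51, 49, 50, 15, 40, 29, 24, 16, 56.
Every element of ℤ/57ℤ appears exactly once in this list, so g is a bijection, and in particular surjective.
Since g is surjective, we read off the preimage of 40 from the same table: g(52) = 40, so g⁻¹(40) = 52.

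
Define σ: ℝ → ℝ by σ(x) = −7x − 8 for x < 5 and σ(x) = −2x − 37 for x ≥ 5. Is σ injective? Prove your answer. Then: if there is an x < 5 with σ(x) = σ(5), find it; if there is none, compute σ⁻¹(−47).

5

Both pieces are strictly decreasing (slopes −7 and −2), so each is injective on its own interval.
The left piece maps (−∞, 5) onto (−43, ∞); the right piece maps [5, ∞) onto (−∞, −47].
These images are disjoint, so no value is attained by both pieces. So σ is injective.
Because the two images are disjoint, no x < 5 has σ(x) = σ(5), so we compute σ⁻¹(−47): −47 lies in (−∞, −47], so solve −2x − 37 = −47: x = (−47 + 37)/(−2) = 5.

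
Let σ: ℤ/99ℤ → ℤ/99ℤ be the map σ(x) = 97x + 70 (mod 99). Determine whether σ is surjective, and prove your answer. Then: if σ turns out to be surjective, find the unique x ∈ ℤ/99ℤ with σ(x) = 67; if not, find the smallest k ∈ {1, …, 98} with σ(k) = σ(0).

By definition, surjectivity means every element of the codomain has a preimage under σ.
Since gcd(97, 99) = 1, 97 is invertible modulo 99. Euclid's algorithm: 99 = 1·97 + 2, 97 = 48·2 + 1; back-substituting gives 1 = 49·97 − 48·99, so 97⁻¹ ≡ 49 (mod 99).
Then y ↦ 49(y − 70) is a two-sided inverse to σ, so every y ∈ ℤ/99ℤ has a preimage.
Hence σ is surjective.
Since σ is surjective, we find σ⁻¹(67): we need 97x ≡ 67 − 70 ≡ 96 (mod 99). Using 97⁻¹ = 49: x ≡ 49·96 = 4704 = 47·99 + 51, so x = 51.
Check: σ(51) = 97·51 + 70 = 5017 = 50·99 + 67 ≡ 67 (mod 99).

51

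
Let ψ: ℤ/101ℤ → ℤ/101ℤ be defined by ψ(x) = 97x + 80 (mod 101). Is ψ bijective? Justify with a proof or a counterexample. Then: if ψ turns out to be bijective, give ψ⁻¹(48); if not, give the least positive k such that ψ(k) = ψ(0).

Suppose ψ(x_1) = ψ(x_2) in ℤ/101ℤ. Then 97x_1 + 80 ≡ 97x_2 + 80 (mod 101), so 97(x_1 − x_2) ≡ 0 (mod 101).
Since gcd(97, 101) = 1, 97 is invertible modulo 101, so x_1 − x_2 ≡ 0 (mod 101), i.e. x_1 = x_2.
We now compute 97⁻¹ mod 101 explicitly. Euclid's algorithm: 101 = 1·97 + 4, 97 = 24·4 + 1; back-substituting gives 1 = 25·97 − 24·101, so 97⁻¹ ≡ 25 (mod 101).
For any y ∈ ℤ/101ℤ, x = 25(y − 80) mod 101 satisfies ψ(x) = 97·25(y − 80) + 80 ≡ y (since 97·25 ≡ 1 mod 101). So every y has a preimage.
So ψ is bijective.
Since ψ is bijective, we find ψ⁻¹(48): we need 97x ≡ 48 − 80 ≡ 69 (mod 101). Using 97⁻¹ = 25: x ≡ 25·69 = 1725 = 17·101 + 8, so x = 8.
Check: ψ(8) = 97·8 + 80 = 856 = 8·101 + 48 ≡ 48 (mod 101).

8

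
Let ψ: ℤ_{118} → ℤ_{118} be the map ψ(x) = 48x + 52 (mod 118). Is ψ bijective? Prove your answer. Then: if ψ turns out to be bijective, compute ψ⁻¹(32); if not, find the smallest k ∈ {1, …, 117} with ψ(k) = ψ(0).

By definition, injectivity means: for all s, t in the domain, ψ(s) = ψ(t) implies s = t.
We have gcd(48, 118) = 2 > 1. Taking s = 0 and t = 59: ψ(0) = 52 and ψ(59) = 48·59 + 52 = 2884 ≡ 52 (mod 118).
So ψ(0) = ψ(59) while 0 ≠ 59, therefore ψ is not injective, hence not bijective.
Since ψ is not bijective, we find the least positive k with ψ(k) = ψ(0): this means 48k ≡ 0 (mod 118), i.e. 118 ∣ 48k. Since gcd(48, 118) = 2, dividing through by 2 this holds exactly when 59 ∣ 24k, and as gcd(24, 59) = 1, exactly when 59 ∣ k.
The smallest positive such k is 59.

59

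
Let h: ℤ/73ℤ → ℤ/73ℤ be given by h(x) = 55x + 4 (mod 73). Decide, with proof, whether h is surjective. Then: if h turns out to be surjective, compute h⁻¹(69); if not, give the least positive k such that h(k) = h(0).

Since gcd(55, 73) = 1, 55 is invertible modulo 73. Euclid's algorithm: 73 = 1·55 + 18, 55 = 3·18 + 1; back-substituting gives 1 = 4·55 − 3·73, so 55⁻¹ ≡ 4 (mod 73).
For any y ∈ ℤ/73ℤ, x = 4(y − 4) mod 73 satisfies h(x) = 55·4(y − 4) + 4 ≡ y (since 55·4 ≡ 1 mod 73). So every y has a preimage.
Hence h is surjective.
Since h is surjective, we find h⁻¹(69): we need 55x ≡ 69 − 4 ≡ 65 (mod 73). Using 55⁻¹ = 4: x ≡ 4·65 = 260 = 3·73 + 41, so x = 41.
Check: h(41) = 55·41 + 4 = 2259 = 30·73 + 69 ≡ 69 (mod 73).

41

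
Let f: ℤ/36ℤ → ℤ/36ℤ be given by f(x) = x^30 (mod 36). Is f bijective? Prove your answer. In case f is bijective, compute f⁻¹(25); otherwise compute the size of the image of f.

4

f(2): Repeated squaring mod 36: 2^1 ≡ 2, 2^2 ≡ 2² = 4, 2^4 ≡ 4² = 16, 2^8 ≡ 16² = 256 ≡ 4, 2^16 ≡ 4² = 16. Since 30 = 16 + 8 + 4 + 2, 2^30 ≡ 16·4·16·4: 16·4 = 64 ≡ 28, then 28·16 = 448 ≡ 16, then 16·4 = 64 ≡ 28. So 2^30 ≡ 28 (mod 36).
f(4): Repeated squaring mod 36: 4^1 ≡ 4, 4^2 ≡ 4² = 16, 4^4 ≡ 16² = 256 ≡ 4, 4^8 ≡ 4² = 16, 4^16 ≡ 16² = 256 ≡ 4. Since 30 = 16 + 8 + 4 + 2, 4^30 ≡ 4·16·4·16: 4·16 = 64 ≡ 28, then 28·4 = 112 ≡ 4, then 4·16 = 64 ≡ 28. So 4^30 ≡ 28 (mod 36).
So f(2) = f(4) = 28 while 2 ≠ 4, thus f is not injective, hence not bijective.
Since f is not bijective, we determine |image(f)|. Computing x^30 mod 36 for each x (by repeated squaring, reducing mod 36 at every step), the values f(0), f(1), …, f(35) are: 0, 1, 28, 9, 28, 1, 0, 1, 28, 9, 28, 1, 0, 1, 28, 9, 28, 1, 0, 1, 28, 9, 28, 1, 0, 1, 28, 9, 28, 1, 0, 1, 28, 9, 28, 1.
The distinct values are {0, 1, 9, 28}; there are 4 of them.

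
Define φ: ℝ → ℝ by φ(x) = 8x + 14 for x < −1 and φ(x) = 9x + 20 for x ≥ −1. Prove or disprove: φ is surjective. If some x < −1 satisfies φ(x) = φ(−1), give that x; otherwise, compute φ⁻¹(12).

Both pieces are strictly increasing (slopes 8 and 9), so each is injective on its own interval.
The left piece maps (−∞, −1) onto (−∞, 6); the right piece maps [−1, ∞) onto [11, ∞).
The union (−∞, 6) ∪ [11, ∞) omits the interval between 6 and 11; in particular 6 has no preimage. So φ is not surjective.
Because the two images are disjoint, no x < −1 has φ(x) = φ(−1), so we compute φ⁻¹(12): 12 lies in [11, ∞), so solve 9x + 20 = 12: x = (12 − 20)/9 = −8/9.

-8/9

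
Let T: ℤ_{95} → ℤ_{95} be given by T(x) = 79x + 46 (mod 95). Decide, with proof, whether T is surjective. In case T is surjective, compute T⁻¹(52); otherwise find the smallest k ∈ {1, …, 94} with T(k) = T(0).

Since gcd(79, 95) = 1, 79 is invertible modulo 95. Euclid's algorithm: 95 = 1·79 + 16, 79 = 4·16 + 15, 16 = 1·15 + 1; back-substituting gives 1 = 89·79 − 74·95, so 79⁻¹ ≡ 89 (mod 95).
Then y ↦ 89(y − 46) is a two-sided inverse to T, so every y ∈ ℤ_{95} has a preimage.
So T is surjective.
Since T is surjective, we compute T⁻¹(52): solve 79x + 46 ≡ 52 (mod 95), i.e. 79x ≡ 6 (mod 95).
Multiplying by 79⁻¹ = 89 gives x ≡ 89·6 = 534 = 5·95 + 59 ≡ 59 (mod 95).
Check: T(59) = 79·59 + 46 = 4707 = 49·95 + 52 ≡ 52 (mod 95).

59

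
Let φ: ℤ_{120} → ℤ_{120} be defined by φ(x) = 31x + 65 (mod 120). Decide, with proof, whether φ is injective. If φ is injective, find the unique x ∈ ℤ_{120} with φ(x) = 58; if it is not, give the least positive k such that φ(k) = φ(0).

23

Suppose φ(u) = φ(v) in ℤ_{120}. Then 31u + 65 ≡ 31v + 65 (mod 120), thus 31(u − v) ≡ 0 (mod 120).
Since gcd(31, 120) = 1, 31 is invertible modulo 120, thus u − v ≡ 0 (mod 120), i.e. u = v.
Therefore φ is injective.
We now compute 31⁻¹ mod 120 explicitly. Euclid's algorithm: 120 = 3·31 + 27, 31 = 1·27 + 4, 27 = 6·4 + 3, 4 = 1·3 + 1; back-substituting gives 1 = 31·31 − 8·120, so 31⁻¹ ≡ 31 (mod 120).
Since φ is injective, we find φ⁻¹(58): we need 31x ≡ 58 − 65 ≡ 113 (mod 120). Using 31⁻¹ = 31: x ≡ 31·113 = 3503 = 29·120 + 23, so x = 23.
Check: φ(23) = 31·23 + 65 = 778 = 6·120 + 58 ≡ 58 (mod 120).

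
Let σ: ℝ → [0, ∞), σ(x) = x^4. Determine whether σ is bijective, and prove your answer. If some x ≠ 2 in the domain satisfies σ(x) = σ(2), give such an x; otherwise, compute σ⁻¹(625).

-2

σ(2) = 16 = (−2)^4 = σ(−2) (since 4 is even), with 2 ≠ −2. So σ is not injective, hence not bijective.
For the follow-up, such an x exists: taking x = −2 ∈ ℝ gives σ(−2) = 16 = σ(2) with −2 ≠ 2.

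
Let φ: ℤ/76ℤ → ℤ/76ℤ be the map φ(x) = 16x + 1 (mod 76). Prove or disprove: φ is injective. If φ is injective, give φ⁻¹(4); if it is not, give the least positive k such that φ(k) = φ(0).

19

We have gcd(16, 76) = 4 > 1. Taking s = 0 and t = 19: φ(0) = 1 and φ(19) = 16·19 + 1 = 305 ≡ 1 (mod 76).
So φ(0) = φ(19) while 0 ≠ 19, hence φ is not injective.
Since φ is not injective, we find the least positive k with φ(k) = φ(0): this means 16k ≡ 0 (mod 76), i.e. 76 ∣ 16k. Since gcd(16, 76) = 4, dividing through by 4 this holds exactly when 19 ∣ 4k, and as gcd(4, 19) = 1, exactly when 19 ∣ k.
The smallest positive such k is 19.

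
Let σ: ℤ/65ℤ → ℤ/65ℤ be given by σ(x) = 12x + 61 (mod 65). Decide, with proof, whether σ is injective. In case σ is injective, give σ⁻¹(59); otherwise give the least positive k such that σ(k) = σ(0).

54

Recall that σ is injective if σ(s) = σ(t) implies s = t.
Suppose σ(s) = σ(t) in ℤ/65ℤ. Then 12s + 61 ≡ 12t + 61 (mod 65), so 12(s − t) ≡ 0 (mod 65).
Since gcd(12, 65) = 1, 12 is invertible modulo 65, therefore s − t ≡ 0 (mod 65), i.e. s = t.
So σ is injective.
We now compute 12⁻¹ mod 65 explicitly. Euclid's algorithm: 65 = 5·12 + 5, 12 = 2·5 + 2, 5 = 2·2 + 1; back-substituting gives 1 = 38·12 − 7·65, so 12⁻¹ ≡ 38 (mod 65).
Since σ is injective, we compute σ⁻¹(59): solve 12x + 61 ≡ 59 (mod 65), i.e. 12x ≡ 63 (mod 65).
Multiplying by 12⁻¹ = 38 gives x ≡ 38·63 = 2394 = 36·65 + 54 ≡ 54 (mod 65).
Check: σ(54) = 12·54 + 61 = 709 = 10·65 + 59 ≡ 59 (mod 65).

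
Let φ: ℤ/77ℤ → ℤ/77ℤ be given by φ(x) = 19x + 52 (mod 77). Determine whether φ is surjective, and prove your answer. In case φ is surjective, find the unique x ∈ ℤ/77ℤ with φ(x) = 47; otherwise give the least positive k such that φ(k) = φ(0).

20

Since gcd(19, 77) = 1, 19 is invertible modulo 77. Euclid's algorithm: 77 = 4·19 + 1; back-substituting gives 1 = 73·19 − 18·77, so 19⁻¹ ≡ 73 (mod 77).
For any y ∈ ℤ/77ℤ, x = 73(y − 52) mod 77 satisfies φ(x) = 19·73(y − 52) + 52 ≡ y (since 19·73 ≡ 1 mod 77). So every y has a preimage.
Therefore φ is surjective.
Since φ is surjective, we find φ⁻¹(47): we need 19x ≡ 47 − 52 ≡ 72 (mod 77). Using 19⁻¹ = 73: x ≡ 73·72 = 5256 = 68·77 + 20, so x = 20.
Check: φ(20) = 19·20 + 52 = 432 = 5·77 + 47 ≡ 47 (mod 77).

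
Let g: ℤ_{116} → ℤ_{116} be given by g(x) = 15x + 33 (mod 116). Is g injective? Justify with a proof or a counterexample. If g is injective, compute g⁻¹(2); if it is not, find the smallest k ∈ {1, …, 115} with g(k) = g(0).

83

If g(x_1) = g(x_2), then 15x_1 ≡ 15x_2 (mod 116). Because gcd(15, 116) = 1, we may cancel 15 to get x_1 ≡ x_2 (mod 116).
Hence g is injective.
We now compute 15⁻¹ mod 116 explicitly. Euclid's algorithm: 116 = 7·15 + 11, 15 = 1·11 + 4, 11 = 2·4 + 3, 4 = 1·3 + 1; back-substituting gives 1 = 31·15 − 4·116, so 15⁻¹ ≡ 31 (mod 116).
Since g is injective, we compute g⁻¹(2): solve 15x + 33 ≡ 2 (mod 116), i.e. 15x ≡ 85 (mod 116).
Multiplying by 15⁻¹ = 31 gives x ≡ 31·85 = 2635 = 22·116 + 83 ≡ 83 (mod 116).
Check: g(83) = 15·83 + 33 = 1278 = 11·116 + 2 ≡ 2 (mod 116).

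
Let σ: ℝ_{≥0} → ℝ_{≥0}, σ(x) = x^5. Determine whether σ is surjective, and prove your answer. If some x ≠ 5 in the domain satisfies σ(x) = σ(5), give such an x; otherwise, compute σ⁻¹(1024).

For any y ∈ ℝ_{≥0}, x = y^{1/5} ∈ ℝ_{≥0} gives σ(x) = y, so σ is surjective.
Since x ↦ x^5 is strictly increasing on ℝ_{≥0}, it is injective there, so no x ≠ 5 in the domain has σ(x) = σ(5). We therefore compute σ⁻¹(1024) = 1024^{1/5} = 4 (indeed 4^5 = 1024).

4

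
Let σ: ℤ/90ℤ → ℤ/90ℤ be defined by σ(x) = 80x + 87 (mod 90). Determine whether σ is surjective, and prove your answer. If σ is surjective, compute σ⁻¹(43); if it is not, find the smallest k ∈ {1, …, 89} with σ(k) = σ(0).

9

Since gcd(80, 90) = 10, we have 80x ≡ 0 (mod 10) for all x, so σ(x) ≡ 7 (mod 10).
But 0 ≢ 7 (mod 10), so 0 ∈ ℤ/90ℤ has no preimage. Therefore σ is not surjective.
Since σ is not surjective, we find the least positive k with σ(k) = σ(0): this means 80k ≡ 0 (mod 90), i.e. 90 ∣ 80k. Since gcd(80, 90) = 10, dividing through by 10 this holds exactly when 9 ∣ 8k, and as gcd(8, 9) = 1, exactly when 9 ∣ k.
The smallest positive such k is 9.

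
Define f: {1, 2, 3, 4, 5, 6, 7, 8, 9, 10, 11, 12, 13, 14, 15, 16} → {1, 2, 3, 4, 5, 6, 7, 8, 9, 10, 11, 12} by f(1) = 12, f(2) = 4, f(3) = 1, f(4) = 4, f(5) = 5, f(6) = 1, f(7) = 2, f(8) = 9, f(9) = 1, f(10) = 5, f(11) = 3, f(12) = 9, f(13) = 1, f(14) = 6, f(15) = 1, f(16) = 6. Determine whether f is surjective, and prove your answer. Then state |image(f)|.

8

No element maps to 7, so f is not surjective.
The image of f is {1, 2, 3, 4, 5, 6, 9, 12}, which has 8 elements.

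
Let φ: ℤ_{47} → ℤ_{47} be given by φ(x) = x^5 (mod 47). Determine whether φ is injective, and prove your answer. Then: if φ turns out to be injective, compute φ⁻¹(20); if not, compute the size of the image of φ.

29

Since 47 is prime, the nonzero elements of ℤ_{47} form a cyclic group of order 46.
As gcd(5, 46) = 1, raising to the 5th power is a bijection on this group: if a^5 ≡ b^5 then (ab^{−1})^5 = 1, and the only element of order dividing gcd(5, 46) = 1 is 1, so a = b.
With φ(0) = 0 this makes φ injective on all of ℤ_{47}, hence bijective (finite equal-size domain and codomain). In particular φ is injective.
Since φ is injective, we find the preimage of 20. The inverse of x ↦ x^5 on (ℤ_{47})^× is x ↦ x^37, because 5·37 = 185 = 4·46 + 1 ≡ 1 (mod 46) and x^{46} = 1 for x ≠ 0 (Fermat). So φ⁻¹(20) = 20^37 mod 47.
Repeated squaring mod 47: 20^1 ≡ 20, 20^2 ≡ 20² = 400 ≡ 24, 20^4 ≡ 24² = 576 ≡ 12, 20^8 ≡ 12² = 144 ≡ 3, 20^16 ≡ 3² = 9, 20^32 ≡ 9² = 81 ≡ 34. Since 37 = 32 + 4 + 1, 20^37 ≡ 34·12·20: 34·12 = 408 ≡ 32, then 32·20 = 640 ≡ 29. So 20^37 ≡ 29 (mod 47).
Hence φ⁻¹(20) = 29.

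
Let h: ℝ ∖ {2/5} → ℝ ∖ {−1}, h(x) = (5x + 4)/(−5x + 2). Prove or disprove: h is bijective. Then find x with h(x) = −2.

Suppose h(s) = h(t). Cross-multiplying: (5s + 4)(−5t + 2) = (5t + 4)(−5s + 2).
Expanding both sides and cancelling the symmetric terms leaves 30·(s − t) = 0. Since 30 ≠ 0, s = t. Thus h is injective.
For any y ≠ −1, solving y(−5x + 2) = 5x + 4 for x gives a well-defined x ≠ 2/5. So h is surjective.
So h is bijective.
Solving h(x) = −2: cross-multiplying gives 5x + 4 = −2(−5x + 2), which rearranges to −5x = −8, so x = 8/5.

8/5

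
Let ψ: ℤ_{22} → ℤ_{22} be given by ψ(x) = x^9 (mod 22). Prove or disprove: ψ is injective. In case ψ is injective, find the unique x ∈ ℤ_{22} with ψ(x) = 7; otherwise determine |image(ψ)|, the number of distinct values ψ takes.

19

Computing x^9 mod 22 for each x (by repeated squaring, reducing mod 22 at every step), the values ψ(0), ψ(1), …, ψ(21) are: 0, 1, 6, 15, 14, 9, 2, 19, 18, 5, 10, 11, 12, 17, 4, 3, 20, 13, 8, 7, 16, 21.
Every element of ℤ_{22} appears exactly once in this list, so ψ is a bijection, and in particular injective.
Since ψ is injective, we read off the preimage of 7 from the same table: ψ(19) = 7, so ψ⁻¹(7) = 19.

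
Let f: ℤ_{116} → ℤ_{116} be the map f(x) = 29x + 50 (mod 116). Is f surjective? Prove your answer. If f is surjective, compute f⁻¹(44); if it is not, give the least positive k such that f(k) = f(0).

Since gcd(29, 116) = 29, we have 29x ≡ 0 (mod 29) for all x, so f(x) ≡ 21 (mod 29).
But 0 ≢ 21 (mod 29), so 0 ∈ ℤ_{116} has no preimage. Therefore f is not surjective.
Since f is not surjective, we find the least positive k with f(k) = f(0): this means 29k ≡ 0 (mod 116), i.e. 116 ∣ 29k. Since gcd(29, 116) = 29, dividing through by 29 this holds exactly when 4 ∣ k.
The smallest positive such k is 4.

4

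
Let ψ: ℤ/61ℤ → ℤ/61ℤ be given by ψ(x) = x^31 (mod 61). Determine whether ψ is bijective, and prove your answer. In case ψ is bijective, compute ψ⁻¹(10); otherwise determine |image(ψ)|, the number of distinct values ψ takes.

Since 61 is prime, the nonzero elements of ℤ/61ℤ form a cyclic group of order 60.
As gcd(31, 60) = 1, raising to the 31st power is a bijection on this group: if x_1^31 ≡ x_2^31 then (x_1x_2^{−1})^31 = 1, and the only element of order dividing gcd(31, 60) = 1 is 1, so x_1 = x_2.
With ψ(0) = 0 this makes ψ injective on all of ℤ/61ℤ, hence bijective (finite equal-size domain and codomain). In particular ψ is bijective.
Since ψ is bijective, we find the preimage of 10. The inverse of x ↦ x^31 on (ℤ/61ℤ)^× is x ↦ x^31, because 31·31 = 961 = 16·60 + 1 ≡ 1 (mod 60) and x^{60} = 1 for x ≠ 0 (Fermat). So ψ⁻¹(10) = 10^31 mod 61.
Repeated squaring mod 61: 10^1 ≡ 10, 10^2 ≡ 10² = 100 ≡ 39, 10^4 ≡ 39² = 1521 ≡ 57, 10^8 ≡ 57² = 3249 ≡ 16, 10^16 ≡ 16² = 256 ≡ 12. Since 31 = 16 + 8 + 4 + 2 + 1, 10^31 ≡ 12·16·57·39·10: 12·16 = 192 ≡ 9, then 9·57 = 513 ≡ 25, then 25·39 = 975 ≡ 60, then 60·10 = 600 ≡ 51. So 10^31 ≡ 51 (mod 61).
Hence ψ⁻¹(10) = 51.

51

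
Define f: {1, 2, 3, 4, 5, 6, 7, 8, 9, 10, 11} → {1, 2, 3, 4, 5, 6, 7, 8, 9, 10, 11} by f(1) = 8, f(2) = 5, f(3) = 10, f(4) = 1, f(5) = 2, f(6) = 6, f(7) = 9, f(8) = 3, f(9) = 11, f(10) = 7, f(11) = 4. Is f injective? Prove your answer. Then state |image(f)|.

The values f(1), …, f(11) are 8, 5, 10, 1, 2, 6, 9, 3, 11, 7, 4 — all distinct.
So f(u) = f(v) only when u = v, and f is injective.
The image of f is {1, 2, 3, 4, 5, 6, 7, 8, 9, 10, 11}, which has 11 elements.

11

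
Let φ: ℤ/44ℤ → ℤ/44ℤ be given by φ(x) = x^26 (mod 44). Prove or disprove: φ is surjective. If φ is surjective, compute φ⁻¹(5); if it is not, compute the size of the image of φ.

12

φ(10): Repeated squaring mod 44: 10^1 ≡ 10, 10^2 ≡ 10² = 100 ≡ 12, 10^4 ≡ 12² = 144 ≡ 12, 10^8 ≡ 12² = 144 ≡ 12, 10^16 ≡ 12² = 144 ≡ 12. Since 26 = 16 + 8 + 2, 10^26 ≡ 12·12·12: 12·12 = 144 ≡ 12, then 12·12 = 144 ≡ 12. So 10^26 ≡ 12 (mod 44).
φ(12): Repeated squaring mod 44: 12^1 ≡ 12, 12^2 ≡ 12² = 144 ≡ 12, 12^4 ≡ 12² = 144 ≡ 12, 12^8 ≡ 12² = 144 ≡ 12, 12^16 ≡ 12² = 144 ≡ 12. Since 26 = 16 + 8 + 2, 12^26 ≡ 12·12·12: 12·12 = 144 ≡ 12, then 12·12 = 144 ≡ 12. So 12^26 ≡ 12 (mod 44).
So φ(10) = φ(12) = 12 while 10 ≠ 12, so φ is not injective.
A non-injective map from the 44-element set ℤ/44ℤ to itself takes at most 43 distinct values, so it cannot be surjective. Thus φ is not surjective.
Since φ is not surjective, we determine |image(φ)|. Computing x^26 mod 44 for each x (by repeated squaring, reducing mod 44 at every step), the values φ(0), φ(1), …, φ(43) are: 0, 1, 20, 25, 4, 5, 16, 37, 36, 9, 12, 33, 12, 9, 36, 37, 16, 5, 4, 25, 20, 1, 0, 1, 20, 25, 4, 5, 16, 37, 36, 9, 12, 33, 12, 9, 36, 37, 16, 5, 4, 25, 20, 1.
The distinct values are {0, 1, 4, 5, 9, 12, 16, 20, 25, 33, 36, 37}; there are 12 of them.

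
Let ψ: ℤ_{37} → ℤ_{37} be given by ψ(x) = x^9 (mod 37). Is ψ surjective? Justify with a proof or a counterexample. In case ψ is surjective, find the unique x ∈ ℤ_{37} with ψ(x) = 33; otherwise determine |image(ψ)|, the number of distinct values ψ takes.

ψ(3): Repeated squaring mod 37: 3^1 ≡ 3, 3^2 ≡ 3² = 9, 3^4 ≡ 9² = 81 ≡ 7, 3^8 ≡ 7² = 49 ≡ 12. Since 9 = 8 + 1, 3^9 ≡ 12·3: 12·3 = 36. So 3^9 ≡ 36 (mod 37).
ψ(4): Repeated squaring mod 37: 4^1 ≡ 4, 4^2 ≡ 4² = 16, 4^4 ≡ 16² = 256 ≡ 34, 4^8 ≡ 34² = 1156 ≡ 9. Since 9 = 8 + 1, 4^9 ≡ 9·4: 9·4 = 36. So 4^9 ≡ 36 (mod 37).
So ψ(3) = ψ(4) = 36 while 3 ≠ 4, so ψ is not injective.
A non-injective map from the 37-element set ℤ_{37} to itself takes at most 36 distinct values, so it cannot be surjective. Hence ψ is not surjective.
Since ψ is not surjective, we determine |image(ψ)|. Computing x^9 mod 37 for each x (by repeated squaring, reducing mod 37 at every step), the values ψ(0), ψ(1), …, ψ(36) are: 0, 1, 31, 36, 36, 6, 6, 1, 6, 1, 1, 36, 1, 6, 31, 31, 1, 6, 31, 6, 31, 36, 6, 6, 31, 36, 1, 36, 36, 31, 36, 31, 31, 1, 1, 6, 36.
The distinct values are {0, 1, 6, 31, 36}; there are 5 of them.

5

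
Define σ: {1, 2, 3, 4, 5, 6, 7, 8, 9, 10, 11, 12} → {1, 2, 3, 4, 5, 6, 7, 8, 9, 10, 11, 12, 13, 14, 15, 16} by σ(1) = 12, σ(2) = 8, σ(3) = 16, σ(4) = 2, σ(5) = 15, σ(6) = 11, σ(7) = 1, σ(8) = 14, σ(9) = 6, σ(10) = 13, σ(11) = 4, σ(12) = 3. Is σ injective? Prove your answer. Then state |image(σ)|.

12

The values σ(1), …, σ(12) are 12, 8, 16, 2, 15, 11, 1, 14, 6, 13, 4, 3 — all distinct.
So σ(a) = σ(b) only when a = b, and σ is injective.
The image of σ is {1, 2, 3, 4, 6, 8, 11, 12, 13, 14, 15, 16}, which has 12 elements.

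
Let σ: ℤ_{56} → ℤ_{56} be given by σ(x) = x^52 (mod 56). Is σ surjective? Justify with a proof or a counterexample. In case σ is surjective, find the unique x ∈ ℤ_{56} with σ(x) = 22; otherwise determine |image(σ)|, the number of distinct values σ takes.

8

σ(6): Repeated squaring mod 56: 6^1 ≡ 6, 6^2 ≡ 6² = 36, 6^4 ≡ 36² = 1296 ≡ 8, 6^8 ≡ 8² = 64 ≡ 8, 6^16 ≡ 8² = 64 ≡ 8, 6^32 ≡ 8² = 64 ≡ 8. Since 52 = 32 + 16 + 4, 6^52 ≡ 8·8·8: 8·8 = 64 ≡ 8, then 8·8 = 64 ≡ 8. So 6^52 ≡ 8 (mod 56).
σ(8): Repeated squaring mod 56: 8^1 ≡ 8, 8^2 ≡ 8² = 64 ≡ 8, 8^4 ≡ 8² = 64 ≡ 8, 8^8 ≡ 8² = 64 ≡ 8, 8^16 ≡ 8² = 64 ≡ 8, 8^32 ≡ 8² = 64 ≡ 8. Since 52 = 32 + 16 + 4, 8^52 ≡ 8·8·8: 8·8 = 64 ≡ 8, then 8·8 = 64 ≡ 8. So 8^52 ≡ 8 (mod 56).
So σ(6) = σ(8) = 8 while 6 ≠ 8, therefore σ is not injective.
A non-injective map from the 56-element set ℤ_{56} to itself takes at most 55 distinct values, so it cannot be surjective. Thus σ is not surjective.
Since σ is not surjective, we determine |image(σ)|. Computing x^52 mod 56 for each x (by repeated squaring, reducing mod 56 at every step), the values σ(0), σ(1), …, σ(55) are: 0, 1, 16, 25, 32, 9, 8, 49, 8, 9, 32, 25, 16, 1, 0, 1, 16, 25, 32, 9, 8, 49, 8, 9, 32, 25, 16, 1, 0, 1, 16, 25, 32, 9, 8, 49, 8, 9, 32, 25, 16, 1, 0, 1, 16, 25, 32, 9, 8, 49, 8, 9, 32, 25, 16, 1.
The distinct values are {0, 1, 8, 9, 16, 25, 32, 49}; there are 8 of them.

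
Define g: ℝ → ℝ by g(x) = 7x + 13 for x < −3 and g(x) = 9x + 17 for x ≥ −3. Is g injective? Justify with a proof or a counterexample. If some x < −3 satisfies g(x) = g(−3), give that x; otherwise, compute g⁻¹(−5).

-23/7

Both pieces are strictly increasing (slopes 7 and 9), so each is injective on its own interval.
The left piece maps (−∞, −3) onto (−∞, −8); the right piece maps [−3, ∞) onto [−10, ∞).
These images overlap. In particular g(−3) = −10 (right piece), and solving 7x + 13 = −10 on the left piece gives x = −23/7 < −3.
So g(−23/7) = g(−3) with −23/7 ≠ −3, and g is not injective. This x = −23/7 is the requested value below −3.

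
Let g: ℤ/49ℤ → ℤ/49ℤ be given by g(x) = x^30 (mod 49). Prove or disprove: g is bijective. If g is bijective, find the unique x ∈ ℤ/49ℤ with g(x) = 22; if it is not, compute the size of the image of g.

8

g(3): Repeated squaring mod 49: 3^1 ≡ 3, 3^2 ≡ 3² = 9, 3^4 ≡ 9² = 81 ≡ 32, 3^8 ≡ 32² = 1024 ≡ 44, 3^16 ≡ 44² = 1936 ≡ 25. Since 30 = 16 + 8 + 4 + 2, 3^30 ≡ 25·44·32·9: 25·44 = 1100 ≡ 22, then 22·32 = 704 ≡ 18, then 18·9 = 162 ≡ 15. So 3^30 ≡ 15 (mod 49).
g(5): Repeated squaring mod 49: 5^1 ≡ 5, 5^2 ≡ 5² = 25, 5^4 ≡ 25² = 625 ≡ 37, 5^8 ≡ 37² = 1369 ≡ 46, 5^16 ≡ 46² = 2116 ≡ 9. Since 30 = 16 + 8 + 4 + 2, 5^30 ≡ 9·46·37·25: 9·46 = 414 ≡ 22, then 22·37 = 814 ≡ 30, then 30·25 = 750 ≡ 15. So 5^30 ≡ 15 (mod 49).
So g(3) = g(5) = 15 while 3 ≠ 5, hence g is not injective, hence not bijective.
Since g is not bijective, we determine |image(g)|. Computing x^30 mod 49 for each x (by repeated squaring, reducing mod 49 at every step), the values g(0), g(1), …, g(48) are: 0, 1, 22, 15, 43, 15, 36, 0, 15, 29, 36, 22, 8, 22, 0, 29, 36, 8, 1, 1, 8, 0, 43, 43, 29, 29, 43, 43, 0, 8, 1, 1, 8, 36, 29, 0, 22, 8, 22, 36, 29, 15, 0, 36, 15, 43, 15, 22, 1.
The distinct values are {0, 1, 8, 15, 22, 29, 36, 43}; there are 8 of them.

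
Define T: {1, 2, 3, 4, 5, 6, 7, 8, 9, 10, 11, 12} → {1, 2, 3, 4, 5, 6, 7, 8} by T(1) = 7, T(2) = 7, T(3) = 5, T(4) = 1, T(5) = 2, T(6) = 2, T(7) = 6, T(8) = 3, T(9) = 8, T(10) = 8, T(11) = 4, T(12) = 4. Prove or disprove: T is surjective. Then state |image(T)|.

8

Every element of the codomain has a preimage: 1 = T(4), 2 = T(5), 3 = T(8), 4 = T(11), 5 = T(3), 6 = T(7), 7 = T(1), 8 = T(9).
So T is surjective.
The image of T is {1, 2, 3, 4, 5, 6, 7, 8}, which has 8 elements.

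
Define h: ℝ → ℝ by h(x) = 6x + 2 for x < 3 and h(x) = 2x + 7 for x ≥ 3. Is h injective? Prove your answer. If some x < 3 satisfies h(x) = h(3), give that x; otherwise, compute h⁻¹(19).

11/6

Both pieces are strictly increasing (slopes 6 and 2), so each is injective on its own interval.
The left piece maps (−∞, 3) onto (−∞, 20); the right piece maps [3, ∞) onto [13, ∞).
These images overlap. In particular h(3) = 13 (right piece), and solving 6x + 2 = 13 on the left piece gives x = 11/6 < 3.
So h(11/6) = h(3) with 11/6 ≠ 3, and h is not injective. This x = 11/6 is the requested value below 3.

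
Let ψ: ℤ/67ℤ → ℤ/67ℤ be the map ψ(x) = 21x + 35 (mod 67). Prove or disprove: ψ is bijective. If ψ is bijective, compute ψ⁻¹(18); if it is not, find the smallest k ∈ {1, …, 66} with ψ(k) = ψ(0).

63

If ψ(x_1) = ψ(x_2), then 21x_1 ≡ 21x_2 (mod 67). Because gcd(21, 67) = 1, we may cancel 21 to get x_1 ≡ x_2 (mod 67).
We now compute 21⁻¹ mod 67 explicitly. Euclid's algorithm: 67 = 3·21 + 4, 21 = 5·4 + 1; back-substituting gives 1 = 16·21 − 5·67, so 21⁻¹ ≡ 16 (mod 67).
Then y ↦ 16(y − 35) is a two-sided inverse to ψ, so every y ∈ ℤ/67ℤ has a preimage.
Thus ψ is bijective.
Since ψ is bijective, we compute ψ⁻¹(18): solve 21x + 35 ≡ 18 (mod 67), i.e. 21x ≡ 50 (mod 67).
Multiplying by 21⁻¹ = 16 gives x ≡ 16·50 = 800 = 11·67 + 63 ≡ 63 (mod 67).
Check: ψ(63) = 21·63 + 35 = 1358 = 20·67 + 18 ≡ 18 (mod 67).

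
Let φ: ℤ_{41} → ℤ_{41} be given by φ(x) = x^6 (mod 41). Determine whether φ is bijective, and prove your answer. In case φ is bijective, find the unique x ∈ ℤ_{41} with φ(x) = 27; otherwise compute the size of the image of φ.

21

φ(20): Repeated squaring mod 41: 20^1 ≡ 20, 20^2 ≡ 20² = 400 ≡ 31, 20^4 ≡ 31² = 961 ≡ 18. Since 6 = 4 + 2, 20^6 ≡ 18·31: 18·31 = 558 ≡ 25. So 20^6 ≡ 25 (mod 41).
φ(21): Repeated squaring mod 41: 21^1 ≡ 21, 21^2 ≡ 21² = 441 ≡ 31, 21^4 ≡ 31² = 961 ≡ 18. Since 6 = 4 + 2, 21^6 ≡ 18·31: 18·31 = 558 ≡ 25. So 21^6 ≡ 25 (mod 41).
So φ(20) = φ(21) = 25 while 20 ≠ 21, therefore φ is not injective, hence not bijective.
Since φ is not bijective, we determine |image(φ)|. Computing x^6 mod 41 for each x (by repeated squaring, reducing mod 41 at every step), the values φ(0), φ(1), …, φ(40) are: 0, 1, 23, 32, 37, 4, 39, 20, 31, 40, 10, 33, 36, 2, 9, 5, 16, 8, 18, 21, 25, 25, 21, 18, 8, 16, 5, 9, 2, 36, 33, 10, 40, 31, 20, 39, 4, 37, 32, 23, 1.
The distinct values are {0, 1, 2, 4, 5, 8, 9, 10, 16, 18, 20, 21, 23, 25, 31, 32, 33, 36, 37, 39, 40}; there are 21 of them.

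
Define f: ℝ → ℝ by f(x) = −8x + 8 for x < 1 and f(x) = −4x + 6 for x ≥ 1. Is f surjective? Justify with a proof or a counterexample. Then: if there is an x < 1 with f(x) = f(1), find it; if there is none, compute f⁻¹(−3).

Both pieces are strictly decreasing (slopes −8 and −4), so each is injective on its own interval.
The left piece maps (−∞, 1) onto (0, ∞); the right piece maps [1, ∞) onto (−∞, 2].
The union (0, ∞) ∪ (−∞, 2] covers ℝ, so f is surjective.
For the follow-up: the images overlap, so an x < 1 with f(x) = f(1) exists. f(1) = 2; solving −8x + 8 = 2 for x < 1 gives x = (2 − 8)/(−8) = 3/4.

3/4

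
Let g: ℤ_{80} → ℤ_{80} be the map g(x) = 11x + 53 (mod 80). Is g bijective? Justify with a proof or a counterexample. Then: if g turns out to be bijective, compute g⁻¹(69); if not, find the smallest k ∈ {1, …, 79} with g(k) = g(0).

16

If g(s) = g(t), then 11s ≡ 11t (mod 80). Because gcd(11, 80) = 1, we may cancel 11 to get s ≡ t (mod 80).
We now compute 11⁻¹ mod 80 explicitly. Euclid's algorithm: 80 = 7·11 + 3, 11 = 3·3 + 2, 3 = 1·2 + 1; back-substituting gives 1 = 51·11 − 7·80, so 11⁻¹ ≡ 51 (mod 80).
Then y ↦ 51(y − 53) is a two-sided inverse to g, so every y ∈ ℤ_{80} has a preimage.
Thus g is bijective.
Since g is bijective, we find g⁻¹(69): we need 11x ≡ 69 − 53 ≡ 16 (mod 80). Using 11⁻¹ = 51: x ≡ 51·16 = 816 = 10·80 + 16, so x = 16.
Check: g(16) = 11·16 + 53 = 229 = 2·80 + 69 ≡ 69 (mod 80).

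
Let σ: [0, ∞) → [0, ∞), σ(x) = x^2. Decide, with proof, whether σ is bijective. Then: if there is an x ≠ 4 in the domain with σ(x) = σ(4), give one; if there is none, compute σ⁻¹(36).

On [0, ∞), x ↦ x^2 is strictly increasing (injective) and for any y ∈ [0, ∞) the 2nd root y^{1/2} lies in [0, ∞) (surjective). So σ is bijective.
Since x ↦ x^2 is strictly increasing on [0, ∞), it is injective there, so no x ≠ 4 in the domain has σ(x) = σ(4). We therefore compute σ⁻¹(36) = 36^{1/2} = 6 (indeed 6^2 = 36).

6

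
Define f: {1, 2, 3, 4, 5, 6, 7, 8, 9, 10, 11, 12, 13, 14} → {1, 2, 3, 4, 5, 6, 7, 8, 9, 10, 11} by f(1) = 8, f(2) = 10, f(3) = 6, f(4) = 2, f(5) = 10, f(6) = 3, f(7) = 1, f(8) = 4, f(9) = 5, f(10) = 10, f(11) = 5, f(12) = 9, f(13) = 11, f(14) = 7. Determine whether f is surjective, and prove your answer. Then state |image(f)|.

11

Every element of the codomain has a preimage: 1 = f(7), 2 = f(4), 3 = f(6), 4 = f(8), 5 = f(9), 6 = f(3), 7 = f(14), 8 = f(1), 9 = f(12), 10 = f(2), 11 = f(13).
Therefore f is surjective.
The image of f is {1, 2, 3, 4, 5, 6, 7, 8, 9, 10, 11}, which has 11 elements.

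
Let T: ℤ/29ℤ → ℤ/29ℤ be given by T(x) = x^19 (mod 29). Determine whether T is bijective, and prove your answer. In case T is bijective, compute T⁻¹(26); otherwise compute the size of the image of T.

Since 29 is prime, the nonzero elements of ℤ/29ℤ form a cyclic group of order 28.
As gcd(19, 28) = 1, raising to the 19th power is a bijection on this group: if u^19 ≡ v^19 then (uv^{−1})^19 = 1, and the only element of order dividing gcd(19, 28) = 1 is 1, so u = v.
With T(0) = 0 this makes T injective on all of ℤ/29ℤ, hence bijective (finite equal-size domain and codomain). In particular T is bijective.
Since T is bijective, we find the preimage of 26. The inverse of x ↦ x^19 on (ℤ/29ℤ)^× is x ↦ x^3, because 19·3 = 57 = 2·28 + 1 ≡ 1 (mod 28) and x^{28} = 1 for x ≠ 0 (Fermat). So T⁻¹(26) = 26^3 mod 29.
Repeated squaring mod 29: 26^1 ≡ 26, 26^2 ≡ 26² = 676 ≡ 9. Since 3 = 2 + 1, 26^3 ≡ 9·26: 9·26 = 234 ≡ 2. So 26^3 ≡ 2 (mod 29).
Hence T⁻¹(26) = 2.

2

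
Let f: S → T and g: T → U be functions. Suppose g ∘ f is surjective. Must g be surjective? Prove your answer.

Let c ∈ U. Since g ∘ f is surjective, some a ∈ S has g(f(a)) = c. Then b = f(a) ∈ T satisfies g(b) = c. So g is surjective.

surjective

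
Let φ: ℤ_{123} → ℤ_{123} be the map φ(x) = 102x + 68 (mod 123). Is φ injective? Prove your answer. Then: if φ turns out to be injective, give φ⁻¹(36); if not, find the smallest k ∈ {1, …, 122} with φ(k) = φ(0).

We have gcd(102, 123) = 3 > 1. Taking s = 0 and t = 41: φ(0) = 68 and φ(41) = 102·41 + 68 = 4250 ≡ 68 (mod 123).
So φ(0) = φ(41) while 0 ≠ 41, hence φ is not injective.
Since φ is not injective, we find the least positive k with φ(k) = φ(0): this means 102k ≡ 0 (mod 123), i.e. 123 ∣ 102k. Since gcd(102, 123) = 3, dividing through by 3 this holds exactly when 41 ∣ 34k, and as gcd(34, 41) = 1, exactly when 41 ∣ k.
The smallest positive such k is 41.

41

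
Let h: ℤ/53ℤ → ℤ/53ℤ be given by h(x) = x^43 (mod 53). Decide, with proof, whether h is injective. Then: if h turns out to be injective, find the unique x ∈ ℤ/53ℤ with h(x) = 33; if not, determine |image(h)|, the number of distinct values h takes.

35

Since 53 is prime, the nonzero elements of ℤ/53ℤ form a cyclic group of order 52.
As gcd(43, 52) = 1, raising to the 43rd power is a bijection on this group: if a^43 ≡ b^43 then (ab^{−1})^43 = 1, and the only element of order dividing gcd(43, 52) = 1 is 1, so a = b.
With h(0) = 0 this makes h injective on all of ℤ/53ℤ, hence bijective (finite equal-size domain and codomain). In particular h is injective.
Since h is injective, we find the preimage of 33. The inverse of x ↦ x^43 on (ℤ/53ℤ)^× is x ↦ x^23, because 43·23 = 989 = 19·52 + 1 ≡ 1 (mod 52) and x^{52} = 1 for x ≠ 0 (Fermat). So h⁻¹(33) = 33^23 mod 53.
Repeated squaring mod 53: 33^1 ≡ 33, 33^2 ≡ 33² = 1089 ≡ 29, 33^4 ≡ 29² = 841 ≡ 46, 33^8 ≡ 46² = 2116 ≡ 49, 33^16 ≡ 49² = 2401 ≡ 16. Since 23 = 16 + 4 + 2 + 1, 33^23 ≡ 16·46·29·33: 16·46 = 736 ≡ 47, then 47·29 = 1363 ≡ 38, then 38·33 = 1254 ≡ 35. So 33^23 ≡ 35 (mod 53).
Hence h⁻¹(33) = 35.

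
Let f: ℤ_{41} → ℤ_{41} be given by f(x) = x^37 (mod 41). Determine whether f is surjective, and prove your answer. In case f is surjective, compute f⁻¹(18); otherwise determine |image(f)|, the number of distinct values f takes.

Since 41 is prime, the nonzero elements of ℤ_{41} form a cyclic group of order 40.
As gcd(37, 40) = 1, raising to the 37th power is a bijection on this group: if s^37 ≡ t^37 then (st^{−1})^37 = 1, and the only element of order dividing gcd(37, 40) = 1 is 1, so s = t.
With f(0) = 0 this makes f injective on all of ℤ_{41}, hence bijective (finite equal-size domain and codomain). In particular f is surjective.
Since f is surjective, we find the preimage of 18. The inverse of x ↦ x^37 on (ℤ_{41})^× is x ↦ x^13, because 37·13 = 481 = 12·40 + 1 ≡ 1 (mod 40) and x^{40} = 1 for x ≠ 0 (Fermat). So f⁻¹(18) = 18^13 mod 41.
Repeated squaring mod 41: 18^1 ≡ 18, 18^2 ≡ 18² = 324 ≡ 37, 18^4 ≡ 37² = 1369 ≡ 16, 18^8 ≡ 16² = 256 ≡ 10. Since 13 = 8 + 4 + 1, 18^13 ≡ 10·16·18: 10·16 = 160 ≡ 37, then 37·18 = 666 ≡ 10. So 18^13 ≡ 10 (mod 41).
Hence f⁻¹(18) = 10.

10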